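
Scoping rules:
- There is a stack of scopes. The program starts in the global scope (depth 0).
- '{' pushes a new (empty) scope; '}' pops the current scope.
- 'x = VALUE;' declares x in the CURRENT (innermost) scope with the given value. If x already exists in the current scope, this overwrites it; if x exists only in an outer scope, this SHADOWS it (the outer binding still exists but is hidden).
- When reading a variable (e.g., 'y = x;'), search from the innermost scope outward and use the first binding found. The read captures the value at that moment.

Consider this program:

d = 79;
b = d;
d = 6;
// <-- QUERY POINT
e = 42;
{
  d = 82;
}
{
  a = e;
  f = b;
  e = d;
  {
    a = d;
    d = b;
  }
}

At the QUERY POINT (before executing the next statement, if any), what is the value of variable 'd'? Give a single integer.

Answer: 6

Derivation:
Step 1: declare d=79 at depth 0
Step 2: declare b=(read d)=79 at depth 0
Step 3: declare d=6 at depth 0
Visible at query point: b=79 d=6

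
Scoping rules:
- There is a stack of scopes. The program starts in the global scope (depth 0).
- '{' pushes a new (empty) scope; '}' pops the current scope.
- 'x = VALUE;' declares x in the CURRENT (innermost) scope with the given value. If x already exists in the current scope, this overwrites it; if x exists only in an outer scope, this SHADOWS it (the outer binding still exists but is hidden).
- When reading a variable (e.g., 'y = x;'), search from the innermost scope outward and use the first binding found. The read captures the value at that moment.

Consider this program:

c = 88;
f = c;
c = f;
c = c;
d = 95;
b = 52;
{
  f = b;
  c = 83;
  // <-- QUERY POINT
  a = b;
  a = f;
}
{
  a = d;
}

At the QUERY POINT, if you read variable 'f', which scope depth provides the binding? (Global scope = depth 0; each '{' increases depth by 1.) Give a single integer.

Answer: 1

Derivation:
Step 1: declare c=88 at depth 0
Step 2: declare f=(read c)=88 at depth 0
Step 3: declare c=(read f)=88 at depth 0
Step 4: declare c=(read c)=88 at depth 0
Step 5: declare d=95 at depth 0
Step 6: declare b=52 at depth 0
Step 7: enter scope (depth=1)
Step 8: declare f=(read b)=52 at depth 1
Step 9: declare c=83 at depth 1
Visible at query point: b=52 c=83 d=95 f=52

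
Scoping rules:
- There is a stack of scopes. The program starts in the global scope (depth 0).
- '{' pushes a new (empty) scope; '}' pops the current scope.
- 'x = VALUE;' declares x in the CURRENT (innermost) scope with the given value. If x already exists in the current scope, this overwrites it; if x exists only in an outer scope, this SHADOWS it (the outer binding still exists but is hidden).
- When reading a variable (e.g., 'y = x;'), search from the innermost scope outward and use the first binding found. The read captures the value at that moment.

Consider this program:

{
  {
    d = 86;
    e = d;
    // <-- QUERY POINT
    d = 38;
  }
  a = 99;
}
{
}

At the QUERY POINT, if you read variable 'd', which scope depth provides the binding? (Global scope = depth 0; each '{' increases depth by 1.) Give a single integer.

Step 1: enter scope (depth=1)
Step 2: enter scope (depth=2)
Step 3: declare d=86 at depth 2
Step 4: declare e=(read d)=86 at depth 2
Visible at query point: d=86 e=86

Answer: 2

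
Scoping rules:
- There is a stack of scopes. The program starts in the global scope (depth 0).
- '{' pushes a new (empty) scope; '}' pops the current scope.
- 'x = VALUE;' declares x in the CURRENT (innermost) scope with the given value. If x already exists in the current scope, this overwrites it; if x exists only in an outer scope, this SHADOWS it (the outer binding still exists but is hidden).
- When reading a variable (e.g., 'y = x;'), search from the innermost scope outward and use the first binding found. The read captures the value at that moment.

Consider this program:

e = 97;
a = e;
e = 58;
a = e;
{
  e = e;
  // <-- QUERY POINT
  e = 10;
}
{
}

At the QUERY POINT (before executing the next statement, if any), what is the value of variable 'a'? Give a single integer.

Answer: 58

Derivation:
Step 1: declare e=97 at depth 0
Step 2: declare a=(read e)=97 at depth 0
Step 3: declare e=58 at depth 0
Step 4: declare a=(read e)=58 at depth 0
Step 5: enter scope (depth=1)
Step 6: declare e=(read e)=58 at depth 1
Visible at query point: a=58 e=58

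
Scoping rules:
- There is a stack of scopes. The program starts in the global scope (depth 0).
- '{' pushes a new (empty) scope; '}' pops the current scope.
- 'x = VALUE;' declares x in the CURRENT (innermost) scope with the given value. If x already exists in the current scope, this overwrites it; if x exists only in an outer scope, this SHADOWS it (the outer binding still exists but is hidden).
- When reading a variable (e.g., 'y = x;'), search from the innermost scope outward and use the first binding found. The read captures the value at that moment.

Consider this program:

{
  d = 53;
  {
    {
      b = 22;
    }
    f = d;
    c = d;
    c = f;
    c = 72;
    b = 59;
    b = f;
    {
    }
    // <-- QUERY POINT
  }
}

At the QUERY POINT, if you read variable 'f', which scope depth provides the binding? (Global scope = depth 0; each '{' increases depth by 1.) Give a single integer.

Answer: 2

Derivation:
Step 1: enter scope (depth=1)
Step 2: declare d=53 at depth 1
Step 3: enter scope (depth=2)
Step 4: enter scope (depth=3)
Step 5: declare b=22 at depth 3
Step 6: exit scope (depth=2)
Step 7: declare f=(read d)=53 at depth 2
Step 8: declare c=(read d)=53 at depth 2
Step 9: declare c=(read f)=53 at depth 2
Step 10: declare c=72 at depth 2
Step 11: declare b=59 at depth 2
Step 12: declare b=(read f)=53 at depth 2
Step 13: enter scope (depth=3)
Step 14: exit scope (depth=2)
Visible at query point: b=53 c=72 d=53 f=53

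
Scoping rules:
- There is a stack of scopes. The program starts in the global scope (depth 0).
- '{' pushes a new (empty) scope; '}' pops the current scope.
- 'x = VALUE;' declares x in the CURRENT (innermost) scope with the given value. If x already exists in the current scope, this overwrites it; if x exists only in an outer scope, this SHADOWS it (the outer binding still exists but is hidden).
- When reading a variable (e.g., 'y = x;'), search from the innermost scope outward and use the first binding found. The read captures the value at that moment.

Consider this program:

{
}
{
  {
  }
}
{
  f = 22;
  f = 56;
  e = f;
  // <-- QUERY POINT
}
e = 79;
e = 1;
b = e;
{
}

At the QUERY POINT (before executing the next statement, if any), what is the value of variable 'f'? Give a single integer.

Answer: 56

Derivation:
Step 1: enter scope (depth=1)
Step 2: exit scope (depth=0)
Step 3: enter scope (depth=1)
Step 4: enter scope (depth=2)
Step 5: exit scope (depth=1)
Step 6: exit scope (depth=0)
Step 7: enter scope (depth=1)
Step 8: declare f=22 at depth 1
Step 9: declare f=56 at depth 1
Step 10: declare e=(read f)=56 at depth 1
Visible at query point: e=56 f=56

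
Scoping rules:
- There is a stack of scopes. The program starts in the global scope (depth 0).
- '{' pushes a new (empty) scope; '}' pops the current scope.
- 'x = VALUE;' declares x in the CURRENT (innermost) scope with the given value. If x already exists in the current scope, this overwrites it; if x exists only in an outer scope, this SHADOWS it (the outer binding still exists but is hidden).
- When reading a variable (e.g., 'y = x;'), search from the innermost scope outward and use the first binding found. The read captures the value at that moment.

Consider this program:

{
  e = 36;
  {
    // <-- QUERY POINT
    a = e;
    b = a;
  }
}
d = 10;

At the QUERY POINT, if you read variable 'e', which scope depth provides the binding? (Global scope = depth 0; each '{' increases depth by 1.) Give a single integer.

Step 1: enter scope (depth=1)
Step 2: declare e=36 at depth 1
Step 3: enter scope (depth=2)
Visible at query point: e=36

Answer: 1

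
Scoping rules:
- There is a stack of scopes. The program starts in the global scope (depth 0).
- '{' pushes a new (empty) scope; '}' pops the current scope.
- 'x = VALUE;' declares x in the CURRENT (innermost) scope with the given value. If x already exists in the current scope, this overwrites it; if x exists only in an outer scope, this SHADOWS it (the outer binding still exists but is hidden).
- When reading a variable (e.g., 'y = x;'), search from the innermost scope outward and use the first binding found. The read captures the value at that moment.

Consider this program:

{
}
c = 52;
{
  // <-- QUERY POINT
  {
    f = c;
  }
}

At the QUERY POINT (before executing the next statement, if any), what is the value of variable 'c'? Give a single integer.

Step 1: enter scope (depth=1)
Step 2: exit scope (depth=0)
Step 3: declare c=52 at depth 0
Step 4: enter scope (depth=1)
Visible at query point: c=52

Answer: 52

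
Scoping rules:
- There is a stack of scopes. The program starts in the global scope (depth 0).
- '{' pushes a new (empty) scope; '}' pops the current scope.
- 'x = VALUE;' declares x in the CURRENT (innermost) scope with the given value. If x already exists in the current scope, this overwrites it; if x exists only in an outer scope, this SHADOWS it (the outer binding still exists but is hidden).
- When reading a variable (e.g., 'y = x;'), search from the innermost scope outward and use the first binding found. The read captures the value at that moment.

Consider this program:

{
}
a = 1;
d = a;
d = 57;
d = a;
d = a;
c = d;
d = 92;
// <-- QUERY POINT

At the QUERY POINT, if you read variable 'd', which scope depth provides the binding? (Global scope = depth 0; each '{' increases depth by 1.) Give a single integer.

Answer: 0

Derivation:
Step 1: enter scope (depth=1)
Step 2: exit scope (depth=0)
Step 3: declare a=1 at depth 0
Step 4: declare d=(read a)=1 at depth 0
Step 5: declare d=57 at depth 0
Step 6: declare d=(read a)=1 at depth 0
Step 7: declare d=(read a)=1 at depth 0
Step 8: declare c=(read d)=1 at depth 0
Step 9: declare d=92 at depth 0
Visible at query point: a=1 c=1 d=92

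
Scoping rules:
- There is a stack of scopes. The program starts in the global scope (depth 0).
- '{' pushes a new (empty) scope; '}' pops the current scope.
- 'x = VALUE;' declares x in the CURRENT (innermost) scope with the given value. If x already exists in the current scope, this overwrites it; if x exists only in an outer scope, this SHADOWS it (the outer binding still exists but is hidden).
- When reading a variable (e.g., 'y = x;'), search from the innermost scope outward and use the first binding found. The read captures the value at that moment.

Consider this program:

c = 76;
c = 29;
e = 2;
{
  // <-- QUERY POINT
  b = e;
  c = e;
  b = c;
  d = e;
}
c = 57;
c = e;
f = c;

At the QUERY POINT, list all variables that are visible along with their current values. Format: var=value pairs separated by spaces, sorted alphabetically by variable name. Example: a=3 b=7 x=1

Answer: c=29 e=2

Derivation:
Step 1: declare c=76 at depth 0
Step 2: declare c=29 at depth 0
Step 3: declare e=2 at depth 0
Step 4: enter scope (depth=1)
Visible at query point: c=29 e=2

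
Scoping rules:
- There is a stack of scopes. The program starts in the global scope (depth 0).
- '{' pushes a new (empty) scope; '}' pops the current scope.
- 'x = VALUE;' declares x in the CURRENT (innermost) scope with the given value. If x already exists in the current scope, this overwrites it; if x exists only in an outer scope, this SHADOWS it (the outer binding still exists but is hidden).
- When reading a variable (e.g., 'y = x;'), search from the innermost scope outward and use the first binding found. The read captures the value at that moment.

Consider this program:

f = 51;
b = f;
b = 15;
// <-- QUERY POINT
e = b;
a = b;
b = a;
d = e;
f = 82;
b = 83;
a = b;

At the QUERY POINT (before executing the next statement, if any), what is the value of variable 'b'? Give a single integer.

Step 1: declare f=51 at depth 0
Step 2: declare b=(read f)=51 at depth 0
Step 3: declare b=15 at depth 0
Visible at query point: b=15 f=51

Answer: 15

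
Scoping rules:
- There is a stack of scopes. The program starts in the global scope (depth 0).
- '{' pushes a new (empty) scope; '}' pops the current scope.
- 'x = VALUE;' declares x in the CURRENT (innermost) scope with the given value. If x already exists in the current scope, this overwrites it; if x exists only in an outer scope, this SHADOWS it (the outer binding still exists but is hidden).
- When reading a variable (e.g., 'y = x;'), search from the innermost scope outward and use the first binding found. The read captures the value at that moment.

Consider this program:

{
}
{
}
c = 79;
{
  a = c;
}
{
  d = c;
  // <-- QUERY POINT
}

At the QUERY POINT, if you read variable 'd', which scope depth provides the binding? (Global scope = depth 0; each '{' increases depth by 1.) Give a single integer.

Answer: 1

Derivation:
Step 1: enter scope (depth=1)
Step 2: exit scope (depth=0)
Step 3: enter scope (depth=1)
Step 4: exit scope (depth=0)
Step 5: declare c=79 at depth 0
Step 6: enter scope (depth=1)
Step 7: declare a=(read c)=79 at depth 1
Step 8: exit scope (depth=0)
Step 9: enter scope (depth=1)
Step 10: declare d=(read c)=79 at depth 1
Visible at query point: c=79 d=79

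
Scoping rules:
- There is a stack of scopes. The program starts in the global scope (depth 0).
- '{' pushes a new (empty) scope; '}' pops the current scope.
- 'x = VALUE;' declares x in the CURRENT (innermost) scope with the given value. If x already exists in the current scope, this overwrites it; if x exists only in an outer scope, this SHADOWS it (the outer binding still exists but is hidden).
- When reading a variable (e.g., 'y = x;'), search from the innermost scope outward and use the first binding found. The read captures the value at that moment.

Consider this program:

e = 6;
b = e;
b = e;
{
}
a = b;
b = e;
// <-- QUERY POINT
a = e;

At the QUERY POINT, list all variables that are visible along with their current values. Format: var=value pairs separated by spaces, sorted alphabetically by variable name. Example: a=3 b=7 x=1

Step 1: declare e=6 at depth 0
Step 2: declare b=(read e)=6 at depth 0
Step 3: declare b=(read e)=6 at depth 0
Step 4: enter scope (depth=1)
Step 5: exit scope (depth=0)
Step 6: declare a=(read b)=6 at depth 0
Step 7: declare b=(read e)=6 at depth 0
Visible at query point: a=6 b=6 e=6

Answer: a=6 b=6 e=6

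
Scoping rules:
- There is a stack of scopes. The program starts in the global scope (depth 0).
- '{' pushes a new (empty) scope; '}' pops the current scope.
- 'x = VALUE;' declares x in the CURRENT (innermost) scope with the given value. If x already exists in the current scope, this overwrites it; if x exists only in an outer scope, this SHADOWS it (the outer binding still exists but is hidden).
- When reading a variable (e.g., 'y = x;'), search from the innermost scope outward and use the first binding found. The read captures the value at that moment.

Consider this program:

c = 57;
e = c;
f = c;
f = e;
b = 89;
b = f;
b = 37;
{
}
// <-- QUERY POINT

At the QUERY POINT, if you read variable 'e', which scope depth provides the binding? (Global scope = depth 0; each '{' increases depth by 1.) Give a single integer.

Step 1: declare c=57 at depth 0
Step 2: declare e=(read c)=57 at depth 0
Step 3: declare f=(read c)=57 at depth 0
Step 4: declare f=(read e)=57 at depth 0
Step 5: declare b=89 at depth 0
Step 6: declare b=(read f)=57 at depth 0
Step 7: declare b=37 at depth 0
Step 8: enter scope (depth=1)
Step 9: exit scope (depth=0)
Visible at query point: b=37 c=57 e=57 f=57

Answer: 0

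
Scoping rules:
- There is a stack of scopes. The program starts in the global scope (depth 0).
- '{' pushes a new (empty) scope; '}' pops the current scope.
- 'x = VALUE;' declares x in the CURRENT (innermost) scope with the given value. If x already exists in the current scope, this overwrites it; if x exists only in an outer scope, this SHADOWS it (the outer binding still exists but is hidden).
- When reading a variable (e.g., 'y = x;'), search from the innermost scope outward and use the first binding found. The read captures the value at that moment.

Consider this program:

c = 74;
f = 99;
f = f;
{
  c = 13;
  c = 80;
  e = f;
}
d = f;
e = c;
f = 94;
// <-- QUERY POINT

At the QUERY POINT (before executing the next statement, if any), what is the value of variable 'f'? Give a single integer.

Step 1: declare c=74 at depth 0
Step 2: declare f=99 at depth 0
Step 3: declare f=(read f)=99 at depth 0
Step 4: enter scope (depth=1)
Step 5: declare c=13 at depth 1
Step 6: declare c=80 at depth 1
Step 7: declare e=(read f)=99 at depth 1
Step 8: exit scope (depth=0)
Step 9: declare d=(read f)=99 at depth 0
Step 10: declare e=(read c)=74 at depth 0
Step 11: declare f=94 at depth 0
Visible at query point: c=74 d=99 e=74 f=94

Answer: 94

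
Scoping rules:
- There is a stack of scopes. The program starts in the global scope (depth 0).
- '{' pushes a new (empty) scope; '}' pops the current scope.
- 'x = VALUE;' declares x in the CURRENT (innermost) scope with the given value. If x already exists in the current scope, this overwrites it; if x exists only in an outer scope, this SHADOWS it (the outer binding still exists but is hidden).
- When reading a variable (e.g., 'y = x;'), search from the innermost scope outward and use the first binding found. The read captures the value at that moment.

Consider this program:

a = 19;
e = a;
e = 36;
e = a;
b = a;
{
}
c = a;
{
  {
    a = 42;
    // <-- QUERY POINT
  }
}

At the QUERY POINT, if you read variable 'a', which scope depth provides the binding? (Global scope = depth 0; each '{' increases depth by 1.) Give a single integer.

Step 1: declare a=19 at depth 0
Step 2: declare e=(read a)=19 at depth 0
Step 3: declare e=36 at depth 0
Step 4: declare e=(read a)=19 at depth 0
Step 5: declare b=(read a)=19 at depth 0
Step 6: enter scope (depth=1)
Step 7: exit scope (depth=0)
Step 8: declare c=(read a)=19 at depth 0
Step 9: enter scope (depth=1)
Step 10: enter scope (depth=2)
Step 11: declare a=42 at depth 2
Visible at query point: a=42 b=19 c=19 e=19

Answer: 2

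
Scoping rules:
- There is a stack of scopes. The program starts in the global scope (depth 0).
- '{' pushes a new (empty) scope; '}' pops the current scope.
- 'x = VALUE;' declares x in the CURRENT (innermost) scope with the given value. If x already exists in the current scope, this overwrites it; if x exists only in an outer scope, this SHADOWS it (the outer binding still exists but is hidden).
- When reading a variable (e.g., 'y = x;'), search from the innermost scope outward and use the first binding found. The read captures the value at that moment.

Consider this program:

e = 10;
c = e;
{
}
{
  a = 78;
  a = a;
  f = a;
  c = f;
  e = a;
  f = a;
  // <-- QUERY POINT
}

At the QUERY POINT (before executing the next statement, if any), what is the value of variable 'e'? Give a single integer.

Step 1: declare e=10 at depth 0
Step 2: declare c=(read e)=10 at depth 0
Step 3: enter scope (depth=1)
Step 4: exit scope (depth=0)
Step 5: enter scope (depth=1)
Step 6: declare a=78 at depth 1
Step 7: declare a=(read a)=78 at depth 1
Step 8: declare f=(read a)=78 at depth 1
Step 9: declare c=(read f)=78 at depth 1
Step 10: declare e=(read a)=78 at depth 1
Step 11: declare f=(read a)=78 at depth 1
Visible at query point: a=78 c=78 e=78 f=78

Answer: 78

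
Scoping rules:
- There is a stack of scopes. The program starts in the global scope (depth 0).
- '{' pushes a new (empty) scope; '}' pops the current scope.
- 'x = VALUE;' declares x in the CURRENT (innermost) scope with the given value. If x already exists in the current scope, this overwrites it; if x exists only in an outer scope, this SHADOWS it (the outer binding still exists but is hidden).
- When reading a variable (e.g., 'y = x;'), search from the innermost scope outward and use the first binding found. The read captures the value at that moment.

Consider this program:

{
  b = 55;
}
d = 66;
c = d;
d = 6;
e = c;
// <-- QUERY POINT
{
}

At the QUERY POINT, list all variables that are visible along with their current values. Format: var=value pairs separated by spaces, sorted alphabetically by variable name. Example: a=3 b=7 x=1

Answer: c=66 d=6 e=66

Derivation:
Step 1: enter scope (depth=1)
Step 2: declare b=55 at depth 1
Step 3: exit scope (depth=0)
Step 4: declare d=66 at depth 0
Step 5: declare c=(read d)=66 at depth 0
Step 6: declare d=6 at depth 0
Step 7: declare e=(read c)=66 at depth 0
Visible at query point: c=66 d=6 e=66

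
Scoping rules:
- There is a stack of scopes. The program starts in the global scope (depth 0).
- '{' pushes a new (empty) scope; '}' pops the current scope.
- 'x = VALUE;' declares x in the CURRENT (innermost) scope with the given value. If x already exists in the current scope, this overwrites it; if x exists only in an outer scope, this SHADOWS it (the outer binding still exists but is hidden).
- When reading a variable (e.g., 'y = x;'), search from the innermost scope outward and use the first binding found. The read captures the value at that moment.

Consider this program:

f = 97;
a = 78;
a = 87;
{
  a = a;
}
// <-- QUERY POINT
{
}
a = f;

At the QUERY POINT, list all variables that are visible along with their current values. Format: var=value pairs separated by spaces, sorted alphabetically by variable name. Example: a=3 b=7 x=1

Step 1: declare f=97 at depth 0
Step 2: declare a=78 at depth 0
Step 3: declare a=87 at depth 0
Step 4: enter scope (depth=1)
Step 5: declare a=(read a)=87 at depth 1
Step 6: exit scope (depth=0)
Visible at query point: a=87 f=97

Answer: a=87 f=97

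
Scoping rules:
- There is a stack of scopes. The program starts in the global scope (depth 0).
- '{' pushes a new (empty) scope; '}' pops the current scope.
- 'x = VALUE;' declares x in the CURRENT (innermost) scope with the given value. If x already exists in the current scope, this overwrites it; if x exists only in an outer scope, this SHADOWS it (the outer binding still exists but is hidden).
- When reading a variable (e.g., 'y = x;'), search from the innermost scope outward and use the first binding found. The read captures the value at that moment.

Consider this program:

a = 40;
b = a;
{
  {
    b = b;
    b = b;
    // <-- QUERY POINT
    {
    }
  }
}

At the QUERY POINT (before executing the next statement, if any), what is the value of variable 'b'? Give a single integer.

Answer: 40

Derivation:
Step 1: declare a=40 at depth 0
Step 2: declare b=(read a)=40 at depth 0
Step 3: enter scope (depth=1)
Step 4: enter scope (depth=2)
Step 5: declare b=(read b)=40 at depth 2
Step 6: declare b=(read b)=40 at depth 2
Visible at query point: a=40 b=40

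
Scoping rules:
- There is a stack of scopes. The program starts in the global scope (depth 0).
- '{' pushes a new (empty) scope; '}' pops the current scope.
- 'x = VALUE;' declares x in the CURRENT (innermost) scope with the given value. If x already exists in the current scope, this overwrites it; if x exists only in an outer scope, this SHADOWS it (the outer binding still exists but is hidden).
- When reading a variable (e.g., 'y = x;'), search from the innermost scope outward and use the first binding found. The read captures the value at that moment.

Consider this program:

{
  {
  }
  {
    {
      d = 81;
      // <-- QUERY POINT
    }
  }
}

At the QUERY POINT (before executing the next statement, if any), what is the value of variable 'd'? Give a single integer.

Answer: 81

Derivation:
Step 1: enter scope (depth=1)
Step 2: enter scope (depth=2)
Step 3: exit scope (depth=1)
Step 4: enter scope (depth=2)
Step 5: enter scope (depth=3)
Step 6: declare d=81 at depth 3
Visible at query point: d=81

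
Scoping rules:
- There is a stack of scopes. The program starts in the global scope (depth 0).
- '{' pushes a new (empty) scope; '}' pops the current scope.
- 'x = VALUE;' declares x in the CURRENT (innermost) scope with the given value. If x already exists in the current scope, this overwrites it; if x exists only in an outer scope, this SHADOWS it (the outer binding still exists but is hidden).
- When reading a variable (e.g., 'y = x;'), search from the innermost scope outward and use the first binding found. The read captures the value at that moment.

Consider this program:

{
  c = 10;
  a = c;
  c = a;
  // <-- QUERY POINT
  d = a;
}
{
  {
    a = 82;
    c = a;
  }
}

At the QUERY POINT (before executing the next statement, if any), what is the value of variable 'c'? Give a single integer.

Answer: 10

Derivation:
Step 1: enter scope (depth=1)
Step 2: declare c=10 at depth 1
Step 3: declare a=(read c)=10 at depth 1
Step 4: declare c=(read a)=10 at depth 1
Visible at query point: a=10 c=10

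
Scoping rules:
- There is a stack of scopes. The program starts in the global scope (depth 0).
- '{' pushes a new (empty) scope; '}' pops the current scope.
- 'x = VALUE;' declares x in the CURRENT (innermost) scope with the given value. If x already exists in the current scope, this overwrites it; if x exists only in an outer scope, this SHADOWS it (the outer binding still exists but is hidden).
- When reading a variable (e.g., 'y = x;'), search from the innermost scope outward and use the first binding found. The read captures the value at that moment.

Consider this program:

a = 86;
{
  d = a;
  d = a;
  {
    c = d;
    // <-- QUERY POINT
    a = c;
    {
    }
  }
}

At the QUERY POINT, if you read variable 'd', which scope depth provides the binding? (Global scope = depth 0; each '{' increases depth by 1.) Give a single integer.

Answer: 1

Derivation:
Step 1: declare a=86 at depth 0
Step 2: enter scope (depth=1)
Step 3: declare d=(read a)=86 at depth 1
Step 4: declare d=(read a)=86 at depth 1
Step 5: enter scope (depth=2)
Step 6: declare c=(read d)=86 at depth 2
Visible at query point: a=86 c=86 d=86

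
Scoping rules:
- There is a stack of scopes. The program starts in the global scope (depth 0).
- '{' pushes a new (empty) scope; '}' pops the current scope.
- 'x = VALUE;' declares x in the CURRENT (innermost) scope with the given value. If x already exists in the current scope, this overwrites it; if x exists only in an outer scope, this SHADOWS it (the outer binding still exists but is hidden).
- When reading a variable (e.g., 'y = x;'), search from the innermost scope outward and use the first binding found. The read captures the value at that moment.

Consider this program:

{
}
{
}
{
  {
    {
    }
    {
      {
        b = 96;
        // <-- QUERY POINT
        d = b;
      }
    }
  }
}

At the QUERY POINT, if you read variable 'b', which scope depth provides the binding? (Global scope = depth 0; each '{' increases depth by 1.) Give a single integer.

Answer: 4

Derivation:
Step 1: enter scope (depth=1)
Step 2: exit scope (depth=0)
Step 3: enter scope (depth=1)
Step 4: exit scope (depth=0)
Step 5: enter scope (depth=1)
Step 6: enter scope (depth=2)
Step 7: enter scope (depth=3)
Step 8: exit scope (depth=2)
Step 9: enter scope (depth=3)
Step 10: enter scope (depth=4)
Step 11: declare b=96 at depth 4
Visible at query point: b=96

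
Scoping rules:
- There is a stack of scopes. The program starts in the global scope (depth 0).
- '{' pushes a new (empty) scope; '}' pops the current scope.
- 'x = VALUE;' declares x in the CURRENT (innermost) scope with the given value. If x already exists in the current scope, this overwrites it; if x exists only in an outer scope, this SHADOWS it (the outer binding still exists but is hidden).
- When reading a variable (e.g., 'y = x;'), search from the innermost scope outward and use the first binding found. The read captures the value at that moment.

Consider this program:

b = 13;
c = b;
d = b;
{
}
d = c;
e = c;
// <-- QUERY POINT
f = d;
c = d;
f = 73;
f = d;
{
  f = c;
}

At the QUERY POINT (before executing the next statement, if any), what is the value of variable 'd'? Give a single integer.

Answer: 13

Derivation:
Step 1: declare b=13 at depth 0
Step 2: declare c=(read b)=13 at depth 0
Step 3: declare d=(read b)=13 at depth 0
Step 4: enter scope (depth=1)
Step 5: exit scope (depth=0)
Step 6: declare d=(read c)=13 at depth 0
Step 7: declare e=(read c)=13 at depth 0
Visible at query point: b=13 c=13 d=13 e=13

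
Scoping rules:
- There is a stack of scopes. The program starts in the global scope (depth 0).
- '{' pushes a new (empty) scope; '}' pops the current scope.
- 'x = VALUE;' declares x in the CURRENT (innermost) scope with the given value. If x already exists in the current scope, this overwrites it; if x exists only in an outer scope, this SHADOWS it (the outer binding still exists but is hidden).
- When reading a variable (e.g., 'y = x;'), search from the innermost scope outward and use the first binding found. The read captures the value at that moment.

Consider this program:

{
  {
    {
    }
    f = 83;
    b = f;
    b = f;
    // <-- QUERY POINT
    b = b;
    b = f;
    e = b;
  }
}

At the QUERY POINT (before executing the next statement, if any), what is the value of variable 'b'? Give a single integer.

Step 1: enter scope (depth=1)
Step 2: enter scope (depth=2)
Step 3: enter scope (depth=3)
Step 4: exit scope (depth=2)
Step 5: declare f=83 at depth 2
Step 6: declare b=(read f)=83 at depth 2
Step 7: declare b=(read f)=83 at depth 2
Visible at query point: b=83 f=83

Answer: 83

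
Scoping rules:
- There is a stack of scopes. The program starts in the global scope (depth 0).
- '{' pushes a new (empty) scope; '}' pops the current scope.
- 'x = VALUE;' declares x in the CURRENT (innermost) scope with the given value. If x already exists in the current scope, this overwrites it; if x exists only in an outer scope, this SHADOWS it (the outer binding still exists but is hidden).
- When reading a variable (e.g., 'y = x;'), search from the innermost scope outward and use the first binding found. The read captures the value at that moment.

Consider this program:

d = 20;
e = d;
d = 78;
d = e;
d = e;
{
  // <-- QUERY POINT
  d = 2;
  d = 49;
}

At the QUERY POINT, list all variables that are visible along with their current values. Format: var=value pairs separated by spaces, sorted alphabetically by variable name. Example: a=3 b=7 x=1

Answer: d=20 e=20

Derivation:
Step 1: declare d=20 at depth 0
Step 2: declare e=(read d)=20 at depth 0
Step 3: declare d=78 at depth 0
Step 4: declare d=(read e)=20 at depth 0
Step 5: declare d=(read e)=20 at depth 0
Step 6: enter scope (depth=1)
Visible at query point: d=20 e=20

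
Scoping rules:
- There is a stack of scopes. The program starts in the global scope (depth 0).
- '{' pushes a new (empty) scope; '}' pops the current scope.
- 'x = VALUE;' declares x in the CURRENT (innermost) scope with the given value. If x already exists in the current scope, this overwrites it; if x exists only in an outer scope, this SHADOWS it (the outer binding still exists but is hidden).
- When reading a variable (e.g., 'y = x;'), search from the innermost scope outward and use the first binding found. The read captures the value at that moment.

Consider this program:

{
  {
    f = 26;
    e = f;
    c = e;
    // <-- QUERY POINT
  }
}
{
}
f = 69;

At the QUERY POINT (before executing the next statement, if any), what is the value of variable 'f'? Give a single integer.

Step 1: enter scope (depth=1)
Step 2: enter scope (depth=2)
Step 3: declare f=26 at depth 2
Step 4: declare e=(read f)=26 at depth 2
Step 5: declare c=(read e)=26 at depth 2
Visible at query point: c=26 e=26 f=26

Answer: 26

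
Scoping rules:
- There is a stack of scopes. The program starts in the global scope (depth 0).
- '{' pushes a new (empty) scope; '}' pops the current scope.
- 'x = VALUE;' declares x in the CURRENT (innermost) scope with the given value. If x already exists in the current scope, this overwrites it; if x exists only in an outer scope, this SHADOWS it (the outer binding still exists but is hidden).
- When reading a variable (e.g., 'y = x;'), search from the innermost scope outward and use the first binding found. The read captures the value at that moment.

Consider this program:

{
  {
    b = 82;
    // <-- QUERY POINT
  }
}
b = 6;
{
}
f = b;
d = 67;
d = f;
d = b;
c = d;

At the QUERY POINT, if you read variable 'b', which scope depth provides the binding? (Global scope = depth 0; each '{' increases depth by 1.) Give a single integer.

Step 1: enter scope (depth=1)
Step 2: enter scope (depth=2)
Step 3: declare b=82 at depth 2
Visible at query point: b=82

Answer: 2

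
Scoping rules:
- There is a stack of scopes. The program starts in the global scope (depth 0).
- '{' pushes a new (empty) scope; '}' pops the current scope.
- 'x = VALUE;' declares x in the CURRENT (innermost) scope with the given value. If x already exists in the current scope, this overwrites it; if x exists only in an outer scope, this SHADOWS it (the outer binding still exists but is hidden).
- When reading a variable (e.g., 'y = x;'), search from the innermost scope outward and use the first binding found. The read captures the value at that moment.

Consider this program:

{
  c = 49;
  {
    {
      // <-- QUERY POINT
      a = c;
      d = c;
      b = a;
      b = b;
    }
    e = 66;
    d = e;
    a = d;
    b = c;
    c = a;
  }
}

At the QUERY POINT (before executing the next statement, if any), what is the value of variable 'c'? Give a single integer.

Step 1: enter scope (depth=1)
Step 2: declare c=49 at depth 1
Step 3: enter scope (depth=2)
Step 4: enter scope (depth=3)
Visible at query point: c=49

Answer: 49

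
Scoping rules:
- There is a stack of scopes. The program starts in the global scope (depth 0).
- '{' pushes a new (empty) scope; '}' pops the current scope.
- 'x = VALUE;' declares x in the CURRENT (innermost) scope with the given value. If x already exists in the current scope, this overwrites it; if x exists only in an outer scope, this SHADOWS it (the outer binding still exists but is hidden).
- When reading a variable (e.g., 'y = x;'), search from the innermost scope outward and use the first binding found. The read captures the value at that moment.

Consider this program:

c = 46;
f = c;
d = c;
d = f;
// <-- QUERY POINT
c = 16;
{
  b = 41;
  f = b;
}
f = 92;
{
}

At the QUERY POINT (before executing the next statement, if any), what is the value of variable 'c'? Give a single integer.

Step 1: declare c=46 at depth 0
Step 2: declare f=(read c)=46 at depth 0
Step 3: declare d=(read c)=46 at depth 0
Step 4: declare d=(read f)=46 at depth 0
Visible at query point: c=46 d=46 f=46

Answer: 46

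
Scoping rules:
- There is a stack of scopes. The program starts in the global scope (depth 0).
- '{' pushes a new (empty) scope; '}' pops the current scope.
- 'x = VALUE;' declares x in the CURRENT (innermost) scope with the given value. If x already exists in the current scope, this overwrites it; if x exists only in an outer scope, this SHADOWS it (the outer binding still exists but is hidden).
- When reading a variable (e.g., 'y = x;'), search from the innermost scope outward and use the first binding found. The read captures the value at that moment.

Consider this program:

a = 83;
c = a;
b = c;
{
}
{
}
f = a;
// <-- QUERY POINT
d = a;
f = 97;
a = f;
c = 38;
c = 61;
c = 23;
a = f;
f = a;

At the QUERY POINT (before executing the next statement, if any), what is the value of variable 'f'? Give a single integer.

Answer: 83

Derivation:
Step 1: declare a=83 at depth 0
Step 2: declare c=(read a)=83 at depth 0
Step 3: declare b=(read c)=83 at depth 0
Step 4: enter scope (depth=1)
Step 5: exit scope (depth=0)
Step 6: enter scope (depth=1)
Step 7: exit scope (depth=0)
Step 8: declare f=(read a)=83 at depth 0
Visible at query point: a=83 b=83 c=83 f=83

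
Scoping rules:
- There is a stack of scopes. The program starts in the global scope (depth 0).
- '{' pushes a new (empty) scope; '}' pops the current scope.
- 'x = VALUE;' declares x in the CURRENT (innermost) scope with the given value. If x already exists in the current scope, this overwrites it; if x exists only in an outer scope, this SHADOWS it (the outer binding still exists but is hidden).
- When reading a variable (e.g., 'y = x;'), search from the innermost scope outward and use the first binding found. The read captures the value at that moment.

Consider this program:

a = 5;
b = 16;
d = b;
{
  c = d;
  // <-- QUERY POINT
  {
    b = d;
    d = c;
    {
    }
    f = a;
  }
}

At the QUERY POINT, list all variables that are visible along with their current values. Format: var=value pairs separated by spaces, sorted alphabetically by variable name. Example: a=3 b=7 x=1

Answer: a=5 b=16 c=16 d=16

Derivation:
Step 1: declare a=5 at depth 0
Step 2: declare b=16 at depth 0
Step 3: declare d=(read b)=16 at depth 0
Step 4: enter scope (depth=1)
Step 5: declare c=(read d)=16 at depth 1
Visible at query point: a=5 b=16 c=16 d=16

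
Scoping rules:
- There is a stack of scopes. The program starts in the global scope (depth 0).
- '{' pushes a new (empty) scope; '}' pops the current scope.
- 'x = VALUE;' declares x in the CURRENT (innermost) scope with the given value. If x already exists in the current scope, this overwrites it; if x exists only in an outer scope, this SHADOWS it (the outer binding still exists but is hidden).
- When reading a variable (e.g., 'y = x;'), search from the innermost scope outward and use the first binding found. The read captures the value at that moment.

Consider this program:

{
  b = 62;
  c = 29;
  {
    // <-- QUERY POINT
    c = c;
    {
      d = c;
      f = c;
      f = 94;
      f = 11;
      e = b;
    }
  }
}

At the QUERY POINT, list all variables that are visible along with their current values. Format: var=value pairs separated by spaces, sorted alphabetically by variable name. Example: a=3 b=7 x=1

Step 1: enter scope (depth=1)
Step 2: declare b=62 at depth 1
Step 3: declare c=29 at depth 1
Step 4: enter scope (depth=2)
Visible at query point: b=62 c=29

Answer: b=62 c=29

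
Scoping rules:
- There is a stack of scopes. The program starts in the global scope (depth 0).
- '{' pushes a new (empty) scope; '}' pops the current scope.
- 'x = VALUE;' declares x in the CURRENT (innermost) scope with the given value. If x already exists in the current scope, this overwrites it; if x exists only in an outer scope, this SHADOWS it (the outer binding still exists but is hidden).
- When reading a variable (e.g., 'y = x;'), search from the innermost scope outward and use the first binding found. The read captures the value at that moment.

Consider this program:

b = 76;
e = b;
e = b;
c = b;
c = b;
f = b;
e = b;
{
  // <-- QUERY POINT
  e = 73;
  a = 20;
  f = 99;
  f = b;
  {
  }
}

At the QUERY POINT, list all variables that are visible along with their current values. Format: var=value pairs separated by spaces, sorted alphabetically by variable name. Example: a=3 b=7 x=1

Answer: b=76 c=76 e=76 f=76

Derivation:
Step 1: declare b=76 at depth 0
Step 2: declare e=(read b)=76 at depth 0
Step 3: declare e=(read b)=76 at depth 0
Step 4: declare c=(read b)=76 at depth 0
Step 5: declare c=(read b)=76 at depth 0
Step 6: declare f=(read b)=76 at depth 0
Step 7: declare e=(read b)=76 at depth 0
Step 8: enter scope (depth=1)
Visible at query point: b=76 c=76 e=76 f=76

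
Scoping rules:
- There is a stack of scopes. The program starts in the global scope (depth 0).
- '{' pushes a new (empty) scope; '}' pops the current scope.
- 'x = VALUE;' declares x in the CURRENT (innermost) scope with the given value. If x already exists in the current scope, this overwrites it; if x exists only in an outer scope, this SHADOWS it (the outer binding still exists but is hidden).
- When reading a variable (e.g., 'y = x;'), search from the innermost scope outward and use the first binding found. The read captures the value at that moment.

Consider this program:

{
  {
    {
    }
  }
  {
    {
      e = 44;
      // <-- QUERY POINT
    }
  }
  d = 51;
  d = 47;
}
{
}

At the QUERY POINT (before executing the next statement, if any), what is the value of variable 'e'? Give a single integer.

Step 1: enter scope (depth=1)
Step 2: enter scope (depth=2)
Step 3: enter scope (depth=3)
Step 4: exit scope (depth=2)
Step 5: exit scope (depth=1)
Step 6: enter scope (depth=2)
Step 7: enter scope (depth=3)
Step 8: declare e=44 at depth 3
Visible at query point: e=44

Answer: 44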